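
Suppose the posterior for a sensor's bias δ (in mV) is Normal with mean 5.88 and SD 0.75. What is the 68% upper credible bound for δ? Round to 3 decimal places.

6.231

Need U with P(δ ≤ U) = 0.68: U = 5.88 + z_{0.32}·0.75.
z = 0.468; U = 5.88 + 0.468 × 0.75 = 6.231.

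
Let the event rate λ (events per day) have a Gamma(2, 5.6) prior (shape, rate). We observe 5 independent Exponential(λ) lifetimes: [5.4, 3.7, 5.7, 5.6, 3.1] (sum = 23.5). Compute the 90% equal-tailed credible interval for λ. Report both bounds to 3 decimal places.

Posterior: Gamma(2+5, 5.6+23.5) = Gamma(7, 29.1) (shape, rate).
Equal-tailed 90% interval: Gamma(7, 29.1) quantiles at 0.05 and 0.95.
Posterior mean ≈ 0.241, SD ≈ 0.091; a Normal approximation gives roughly [0.091, 0.390].
Exact: lower = 0.113; upper = 0.407.

[0.113, 0.407]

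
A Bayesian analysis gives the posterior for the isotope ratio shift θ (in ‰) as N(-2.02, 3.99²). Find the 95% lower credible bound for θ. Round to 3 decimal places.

-8.583

Need L with P(θ ≥ L) = 0.95: L = -2.02 − z_{0.05}·3.99.
z = 1.645; L = -2.02 − 1.645 × 3.99 = -8.583.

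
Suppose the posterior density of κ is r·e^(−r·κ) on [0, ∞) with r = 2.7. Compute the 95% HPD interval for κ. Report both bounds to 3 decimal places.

[0.000, 1.110]

The exponential density is strictly decreasing on [0, ∞), so the HPD interval is anchored at 0: [0, q] with P(κ ≤ q) = 0.95.
q = −ln(1 − 0.95) / 2.7 = 2.9957 / 2.7 = 1.110.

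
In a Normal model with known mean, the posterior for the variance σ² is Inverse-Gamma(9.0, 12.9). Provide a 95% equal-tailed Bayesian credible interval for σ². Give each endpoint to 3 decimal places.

[0.818, 3.135]

Inverse-Gamma(9.0, 12.9) quantiles: F⁻¹(0.025) and F⁻¹(0.975).
Equivalently, 1/σ² ~ Gamma(9.0, rate = 12.9); invert its 0.975 and 0.025 quantiles.
Posterior mean ≈ 1.613, SD ≈ 0.609; a Normal approximation gives roughly [0.418, 2.807].
Exact: lower = 0.818; upper = 3.135.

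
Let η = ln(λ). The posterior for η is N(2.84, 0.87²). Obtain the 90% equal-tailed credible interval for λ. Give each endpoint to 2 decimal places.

[4.09, 71.59]

On the log scale the 90% interval is 2.84 ± 1.645 × 0.87 = [1.4090, 4.2710].
Exponentiate: [e^1.4090, e^4.2710] = [4.09, 71.59].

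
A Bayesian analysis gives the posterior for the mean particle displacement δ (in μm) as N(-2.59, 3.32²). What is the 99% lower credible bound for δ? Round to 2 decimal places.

-10.31

Need L with P(δ ≥ L) = 0.99: L = -2.59 − z_{0.01}·3.32.
z = 2.326; L = -2.59 − 2.326 × 3.32 = -10.31.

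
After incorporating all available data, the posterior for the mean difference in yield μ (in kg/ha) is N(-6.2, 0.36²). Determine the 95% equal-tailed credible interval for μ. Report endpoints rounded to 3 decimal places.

[-6.906, -5.494]

The posterior is symmetric, so the 95% equal-tailed interval is μ = -6.2 ± z·0.36 with z = 1.960.
Half-width: 1.960 × 0.36 = 0.706.
-6.2 − 0.706 = -6.906; -6.2 + 0.706 = -5.494.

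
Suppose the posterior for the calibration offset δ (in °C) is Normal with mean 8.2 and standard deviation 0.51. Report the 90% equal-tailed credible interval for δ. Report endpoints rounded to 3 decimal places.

[7.361, 9.039]

The posterior is symmetric, so the 90% equal-tailed interval is δ = 8.2 ± z·0.51 with z = 1.645.
Half-width: 1.645 × 0.51 = 0.839.
8.2 − 0.839 = 7.361; 8.2 + 0.839 = 9.039.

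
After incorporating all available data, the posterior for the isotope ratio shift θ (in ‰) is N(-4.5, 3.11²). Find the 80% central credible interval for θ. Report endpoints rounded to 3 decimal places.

[-8.486, -0.514]

The posterior is symmetric, so the 80% equal-tailed interval is θ = -4.5 ± z·3.11 with z = 1.282.
Half-width: 1.282 × 3.11 = 3.986.
-4.5 − 3.986 = -8.486; -4.5 + 3.986 = -0.514.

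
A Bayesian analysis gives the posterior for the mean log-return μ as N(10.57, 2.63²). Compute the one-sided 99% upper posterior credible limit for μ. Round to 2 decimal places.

16.69

Need U with P(μ ≤ U) = 0.99: U = 10.57 + z_{0.01}·2.63.
z = 2.326; U = 10.57 + 2.326 × 2.63 = 16.69.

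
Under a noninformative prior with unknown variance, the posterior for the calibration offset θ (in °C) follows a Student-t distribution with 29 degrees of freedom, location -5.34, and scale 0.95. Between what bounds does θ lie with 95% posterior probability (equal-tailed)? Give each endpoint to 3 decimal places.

The t_29 distribution is symmetric; the 95% interval is -5.34 ± t·0.95 with t_{0.975,29} = 2.045.
Half-width: 2.045 × 0.95 = 1.943.
-5.34 − 1.943 = -7.283; -5.34 + 1.943 = -3.397.

[-7.283, -3.397]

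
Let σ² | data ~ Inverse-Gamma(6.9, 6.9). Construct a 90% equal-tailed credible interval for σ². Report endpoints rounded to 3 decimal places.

[0.589, 2.145]

Inverse-Gamma(6.9, 6.9) quantiles: F⁻¹(0.05) and F⁻¹(0.95).
Equivalently, 1/σ² ~ Gamma(6.9, rate = 6.9); invert its 0.95 and 0.05 quantiles.
Posterior mean ≈ 1.169, SD ≈ 0.528; a Normal approximation gives roughly [0.300, 2.039].
Exact: lower = 0.589; upper = 2.145.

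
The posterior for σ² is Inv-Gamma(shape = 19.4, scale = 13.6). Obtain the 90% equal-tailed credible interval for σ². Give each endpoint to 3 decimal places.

Inverse-Gamma(19.4, 13.6) quantiles: F⁻¹(0.05) and F⁻¹(0.95).
Equivalently, 1/σ² ~ Gamma(19.4, rate = 13.6); invert its 0.95 and 0.05 quantiles.
Posterior mean ≈ 0.739, SD ≈ 0.177; a Normal approximation gives roughly [0.448, 1.031].
Exact: lower = 0.501; upper = 1.065.

[0.501, 1.065]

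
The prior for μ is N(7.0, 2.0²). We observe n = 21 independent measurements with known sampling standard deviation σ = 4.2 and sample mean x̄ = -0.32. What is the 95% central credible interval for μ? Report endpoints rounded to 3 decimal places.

Posterior precision = 1/2.0² + 21/4.2² = 0.2500 + 1.1905 = 1.4405, so posterior SD = 0.8332.
Posterior mean = (7.0/2.0² + 21·-0.32/4.2²) / 1.4405 = 0.9504.
Interval: 0.9504 ± 1.960 × 0.8332 → [-0.683, 2.583].

[-0.683, 2.583]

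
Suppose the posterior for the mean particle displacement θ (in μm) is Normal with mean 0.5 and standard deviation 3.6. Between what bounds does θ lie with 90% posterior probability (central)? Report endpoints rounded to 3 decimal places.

The posterior is symmetric, so the 90% equal-tailed interval is θ = 0.5 ± z·3.6 with z = 1.645.
Half-width: 1.645 × 3.6 = 5.921.
0.5 − 5.921 = -5.421; 0.5 + 5.921 = 6.421.

[-5.421, 6.421]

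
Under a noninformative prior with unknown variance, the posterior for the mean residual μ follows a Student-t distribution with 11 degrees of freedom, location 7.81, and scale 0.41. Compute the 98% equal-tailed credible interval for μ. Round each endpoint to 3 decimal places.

[6.696, 8.924]

The t_11 distribution is symmetric; the 98% interval is 7.81 ± t·0.41 with t_{0.99,11} = 2.718.
Half-width: 2.718 × 0.41 = 1.114.
7.81 − 1.114 = 6.696; 7.81 + 1.114 = 8.924.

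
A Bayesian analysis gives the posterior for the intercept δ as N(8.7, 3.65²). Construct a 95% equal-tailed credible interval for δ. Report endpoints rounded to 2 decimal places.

The posterior is symmetric, so the 95% equal-tailed interval is δ = 8.7 ± z·3.65 with z = 1.960.
Half-width: 1.960 × 3.65 = 7.15.
8.7 − 7.15 = 1.55; 8.7 + 7.15 = 15.85.

[1.55, 15.85]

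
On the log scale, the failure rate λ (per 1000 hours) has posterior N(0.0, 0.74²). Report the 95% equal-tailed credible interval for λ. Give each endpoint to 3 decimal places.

[0.234, 4.265]

On the log scale the 95% interval is 0.0 ± 1.960 × 0.74 = [-1.4504, 1.4504].
Exponentiate: [e^-1.4504, e^1.4504] = [0.234, 4.265].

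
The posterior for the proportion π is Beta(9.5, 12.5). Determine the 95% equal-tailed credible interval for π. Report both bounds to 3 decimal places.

[0.237, 0.638]

Posterior: Beta(9.5, 12.5).
Equal-tailed 95% interval: the 0.025 and 0.975 quantiles of Beta(9.5, 12.5).
Posterior mean ≈ 0.432, SD ≈ 0.103; a Normal approximation gives roughly [0.229, 0.634].
Exact: F⁻¹(0.025) = 0.237; F⁻¹(0.975) = 0.638.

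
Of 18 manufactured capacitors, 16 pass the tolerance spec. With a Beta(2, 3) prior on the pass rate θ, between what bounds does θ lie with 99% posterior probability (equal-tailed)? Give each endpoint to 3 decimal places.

Posterior: Beta(2+16, 3+2) = Beta(18, 5).
Equal-tailed 99% interval: the 0.005 and 0.995 quantiles of Beta(18, 5).
Posterior mean ≈ 0.783, SD ≈ 0.084; a Normal approximation gives roughly [0.566, 0.999].
Exact: F⁻¹(0.005) = 0.530; F⁻¹(0.995) = 0.947.

[0.530, 0.947]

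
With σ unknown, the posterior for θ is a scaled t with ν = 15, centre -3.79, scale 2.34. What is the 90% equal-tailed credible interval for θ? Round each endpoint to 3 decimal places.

[-7.892, 0.312]

The t_15 distribution is symmetric; the 90% interval is -3.79 ± t·2.34 with t_{0.95,15} = 1.753.
Half-width: 1.753 × 2.34 = 4.102.
-3.79 − 4.102 = -7.892; -3.79 + 4.102 = 0.312.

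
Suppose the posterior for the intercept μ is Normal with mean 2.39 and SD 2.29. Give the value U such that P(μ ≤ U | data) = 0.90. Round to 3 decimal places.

Need U with P(μ ≤ U) = 0.90: U = 2.39 + z_{0.1}·2.29.
z = 1.282; U = 2.39 + 1.282 × 2.29 = 5.325.

5.325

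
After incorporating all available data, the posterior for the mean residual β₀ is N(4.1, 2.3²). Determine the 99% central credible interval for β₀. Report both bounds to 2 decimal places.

The posterior is symmetric, so the 99% equal-tailed interval is β₀ = 4.1 ± z·2.3 with z = 2.576.
Half-width: 2.576 × 2.3 = 5.92.
4.1 − 5.92 = -1.82; 4.1 + 5.92 = 10.02.

[-1.82, 10.02]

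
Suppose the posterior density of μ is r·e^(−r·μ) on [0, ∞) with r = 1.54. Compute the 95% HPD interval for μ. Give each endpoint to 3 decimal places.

The exponential density is strictly decreasing on [0, ∞), so the HPD interval is anchored at 0: [0, q] with P(μ ≤ q) = 0.95.
q = −ln(1 − 0.95) / 1.54 = 2.9957 / 1.54 = 1.945.

[0.000, 1.945]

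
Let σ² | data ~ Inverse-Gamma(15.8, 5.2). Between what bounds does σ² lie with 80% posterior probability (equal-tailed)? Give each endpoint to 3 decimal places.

Inverse-Gamma(15.8, 5.2) quantiles: F⁻¹(0.1) and F⁻¹(0.9).
Equivalently, 1/σ² ~ Gamma(15.8, rate = 5.2); invert its 0.9 and 0.1 quantiles.
Posterior mean ≈ 0.351, SD ≈ 0.095; a Normal approximation gives roughly [0.230, 0.473].
Exact: lower = 0.247; upper = 0.474.

[0.247, 0.474]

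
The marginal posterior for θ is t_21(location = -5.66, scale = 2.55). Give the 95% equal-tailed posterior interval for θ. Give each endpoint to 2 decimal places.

[-10.96, -0.36]

The t_21 distribution is symmetric; the 95% interval is -5.66 ± t·2.55 with t_{0.975,21} = 2.080.
Half-width: 2.080 × 2.55 = 5.30.
-5.66 − 5.30 = -10.96; -5.66 + 5.30 = -0.36.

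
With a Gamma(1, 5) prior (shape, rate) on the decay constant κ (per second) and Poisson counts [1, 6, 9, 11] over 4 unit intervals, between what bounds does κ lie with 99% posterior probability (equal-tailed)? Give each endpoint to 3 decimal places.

Posterior: Gamma(1+27, 5+4) = Gamma(28, 9) (shape, rate).
Equal-tailed 99% interval: Gamma(28, 9) quantiles at 0.005 and 0.995.
Posterior mean ≈ 3.111, SD ≈ 0.588; a Normal approximation gives roughly [1.597, 4.626].
Exact: lower = 1.805; upper = 4.833.

[1.805, 4.833]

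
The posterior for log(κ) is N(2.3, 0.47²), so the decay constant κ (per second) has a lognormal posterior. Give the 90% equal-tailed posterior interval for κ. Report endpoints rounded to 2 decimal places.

On the log scale the 90% interval is 2.3 ± 1.645 × 0.47 = [1.5269, 3.0731].
Exponentiate: [e^1.5269, e^3.0731] = [4.60, 21.61].

[4.60, 21.61]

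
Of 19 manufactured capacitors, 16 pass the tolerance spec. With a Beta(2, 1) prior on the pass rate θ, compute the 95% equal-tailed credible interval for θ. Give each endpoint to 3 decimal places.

Posterior: Beta(2+16, 1+3) = Beta(18, 4).
Equal-tailed 95% interval: the 0.025 and 0.975 quantiles of Beta(18, 4).
Posterior mean ≈ 0.818, SD ≈ 0.080; a Normal approximation gives roughly [0.661, 0.976].
Exact: F⁻¹(0.025) = 0.637; F⁻¹(0.975) = 0.946.

[0.637, 0.946]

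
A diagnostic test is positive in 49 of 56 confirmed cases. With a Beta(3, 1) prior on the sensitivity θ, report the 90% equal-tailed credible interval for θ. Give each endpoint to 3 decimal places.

[0.789, 0.931]

Posterior: Beta(3+49, 1+7) = Beta(52, 8).
Equal-tailed 90% interval: the 0.05 and 0.95 quantiles of Beta(52, 8).
Posterior mean ≈ 0.867, SD ≈ 0.044; a Normal approximation gives roughly [0.795, 0.938].
Exact: F⁻¹(0.05) = 0.789; F⁻¹(0.95) = 0.931.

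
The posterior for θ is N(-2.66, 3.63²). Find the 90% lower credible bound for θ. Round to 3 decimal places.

-7.312

Need L with P(θ ≥ L) = 0.90: L = -2.66 − z_{0.1}·3.63.
z = 1.282; L = -2.66 − 1.282 × 3.63 = -7.312.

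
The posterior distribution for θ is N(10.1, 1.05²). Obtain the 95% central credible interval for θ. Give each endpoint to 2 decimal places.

The posterior is symmetric, so the 95% equal-tailed interval is θ = 10.1 ± z·1.05 with z = 1.960.
Half-width: 1.960 × 1.05 = 2.06.
10.1 − 2.06 = 8.04; 10.1 + 2.06 = 12.16.

[8.04, 12.16]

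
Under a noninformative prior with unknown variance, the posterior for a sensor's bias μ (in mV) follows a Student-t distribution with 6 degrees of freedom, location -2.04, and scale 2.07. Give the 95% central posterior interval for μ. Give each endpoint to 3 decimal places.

[-7.105, 3.025]

The t_6 distribution is symmetric; the 95% interval is -2.04 ± t·2.07 with t_{0.975,6} = 2.447.
Half-width: 2.447 × 2.07 = 5.065.
-2.04 − 5.065 = -7.105; -2.04 + 5.065 = 3.025.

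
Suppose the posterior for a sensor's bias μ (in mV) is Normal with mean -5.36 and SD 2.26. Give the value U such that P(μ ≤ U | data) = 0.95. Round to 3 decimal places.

Need U with P(μ ≤ U) = 0.95: U = -5.36 + z_{0.05}·2.26.
z = 1.645; U = -5.36 + 1.645 × 2.26 = -1.643.

-1.643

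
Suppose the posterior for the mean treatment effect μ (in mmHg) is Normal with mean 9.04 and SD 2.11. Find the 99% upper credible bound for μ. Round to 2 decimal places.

13.95

Need U with P(μ ≤ U) = 0.99: U = 9.04 + z_{0.01}·2.11.
z = 2.326; U = 9.04 + 2.326 × 2.11 = 13.95.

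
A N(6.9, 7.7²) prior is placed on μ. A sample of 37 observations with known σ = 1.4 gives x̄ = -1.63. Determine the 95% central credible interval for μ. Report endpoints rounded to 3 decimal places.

[-2.073, -1.171]

Posterior precision = 1/7.7² + 37/1.4² = 0.0169 + 18.8776 = 18.8944, so posterior SD = 0.2301.
Posterior mean = (6.9/7.7² + 37·-1.63/1.4²) / 18.8944 = -1.6224.
Interval: -1.6224 ± 1.960 × 0.2301 → [-2.073, -1.171].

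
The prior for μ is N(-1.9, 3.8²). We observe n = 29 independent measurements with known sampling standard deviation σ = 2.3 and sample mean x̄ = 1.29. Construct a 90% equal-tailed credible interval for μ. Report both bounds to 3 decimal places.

[0.552, 1.948]

Posterior precision = 1/3.8² + 29/2.3² = 0.0693 + 5.4820 = 5.5513, so posterior SD = 0.4244.
Posterior mean = (-1.9/3.8² + 29·1.29/2.3²) / 5.5513 = 1.2502.
Interval: 1.2502 ± 1.645 × 0.4244 → [0.552, 1.948].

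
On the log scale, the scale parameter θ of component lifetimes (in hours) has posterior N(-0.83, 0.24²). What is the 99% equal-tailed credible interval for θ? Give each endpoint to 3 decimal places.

On the log scale the 99% interval is -0.83 ± 2.576 × 0.24 = [-1.4482, -0.2118].
Exponentiate: [e^-1.4482, e^-0.2118] = [0.235, 0.809].

[0.235, 0.809]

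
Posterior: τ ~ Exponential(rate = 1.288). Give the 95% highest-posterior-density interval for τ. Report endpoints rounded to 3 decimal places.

The exponential density is strictly decreasing on [0, ∞), so the HPD interval is anchored at 0: [0, q] with P(τ ≤ q) = 0.95.
q = −ln(1 − 0.95) / 1.288 = 2.9957 / 1.288 = 2.326.

[0.000, 2.326]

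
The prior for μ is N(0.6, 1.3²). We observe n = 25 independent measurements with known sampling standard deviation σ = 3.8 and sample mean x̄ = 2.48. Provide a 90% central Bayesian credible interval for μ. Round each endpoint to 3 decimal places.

[0.922, 3.080]

Posterior precision = 1/1.3² + 25/3.8² = 0.5917 + 1.7313 = 2.3230, so posterior SD = 0.6561.
Posterior mean = (0.6/1.3² + 25·2.48/3.8²) / 2.3230 = 2.0011.
Interval: 2.0011 ± 1.645 × 0.6561 → [0.922, 3.080].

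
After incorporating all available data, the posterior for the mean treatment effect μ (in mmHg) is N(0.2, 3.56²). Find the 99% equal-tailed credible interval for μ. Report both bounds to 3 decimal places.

[-8.970, 9.370]

The posterior is symmetric, so the 99% equal-tailed interval is μ = 0.2 ± z·3.56 with z = 2.576.
Half-width: 2.576 × 3.56 = 9.170.
0.2 − 9.170 = -8.970; 0.2 + 9.170 = 9.370.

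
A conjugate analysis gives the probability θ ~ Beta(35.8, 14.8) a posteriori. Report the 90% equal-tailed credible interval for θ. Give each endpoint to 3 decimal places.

Posterior: Beta(35.8, 14.8).
Equal-tailed 90% interval: the 0.05 and 0.95 quantiles of Beta(35.8, 14.8).
Posterior mean ≈ 0.708, SD ≈ 0.063; a Normal approximation gives roughly [0.603, 0.812].
Exact: F⁻¹(0.05) = 0.599; F⁻¹(0.95) = 0.807.

[0.599, 0.807]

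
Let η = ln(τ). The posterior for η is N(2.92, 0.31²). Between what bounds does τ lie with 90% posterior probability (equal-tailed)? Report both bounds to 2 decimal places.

On the log scale the 90% interval is 2.92 ± 1.645 × 0.31 = [2.4101, 3.4299].
Exponentiate: [e^2.4101, e^3.4299] = [11.14, 30.87].

[11.14, 30.87]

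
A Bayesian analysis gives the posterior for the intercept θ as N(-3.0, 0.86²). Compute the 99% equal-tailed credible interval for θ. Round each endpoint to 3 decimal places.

[-5.215, -0.785]

The posterior is symmetric, so the 99% equal-tailed interval is θ = -3.0 ± z·0.86 with z = 2.576.
Half-width: 2.576 × 0.86 = 2.215.
-3.0 − 2.215 = -5.215; -3.0 + 2.215 = -0.785.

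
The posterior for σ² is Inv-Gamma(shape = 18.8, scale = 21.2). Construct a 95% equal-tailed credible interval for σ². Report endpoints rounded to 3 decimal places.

Inverse-Gamma(18.8, 21.2) quantiles: F⁻¹(0.025) and F⁻¹(0.975).
Equivalently, 1/σ² ~ Gamma(18.8, rate = 21.2); invert its 0.975 and 0.025 quantiles.
Posterior mean ≈ 1.191, SD ≈ 0.291; a Normal approximation gives roughly [0.621, 1.761].
Exact: lower = 0.752; upper = 1.879.

[0.752, 1.879]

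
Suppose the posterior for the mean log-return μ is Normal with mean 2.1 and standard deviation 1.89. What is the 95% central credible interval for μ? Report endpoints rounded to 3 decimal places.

The posterior is symmetric, so the 95% equal-tailed interval is μ = 2.1 ± z·1.89 with z = 1.960.
Half-width: 1.960 × 1.89 = 3.704.
2.1 − 3.704 = -1.604; 2.1 + 3.704 = 5.804.

[-1.604, 5.804]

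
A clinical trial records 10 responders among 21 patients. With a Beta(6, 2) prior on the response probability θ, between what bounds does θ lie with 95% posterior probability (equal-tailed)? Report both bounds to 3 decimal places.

[0.372, 0.725]

Posterior: Beta(6+10, 2+11) = Beta(16, 13).
Equal-tailed 95% interval: the 0.025 and 0.975 quantiles of Beta(16, 13).
Posterior mean ≈ 0.552, SD ≈ 0.091; a Normal approximation gives roughly [0.374, 0.730].
Exact: F⁻¹(0.025) = 0.372; F⁻¹(0.975) = 0.725.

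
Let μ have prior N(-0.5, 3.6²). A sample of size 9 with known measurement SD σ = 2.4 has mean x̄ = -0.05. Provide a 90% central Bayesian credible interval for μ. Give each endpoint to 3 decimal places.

[-1.356, 1.213]

Posterior precision = 1/3.6² + 9/2.4² = 0.0772 + 1.5625 = 1.6397, so posterior SD = 0.7809.
Posterior mean = (-0.5/3.6² + 9·-0.05/2.4²) / 1.6397 = -0.0712.
Interval: -0.0712 ± 1.645 × 0.7809 → [-1.356, 1.213].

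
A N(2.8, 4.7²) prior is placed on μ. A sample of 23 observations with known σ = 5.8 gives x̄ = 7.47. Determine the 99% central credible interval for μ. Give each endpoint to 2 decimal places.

Posterior precision = 1/4.7² + 23/5.8² = 0.0453 + 0.6837 = 0.7290, so posterior SD = 1.1712.
Posterior mean = (2.8/4.7² + 23·7.47/5.8²) / 0.7290 = 7.1800.
Interval: 7.1800 ± 2.576 × 1.1712 → [4.16, 10.20].

[4.16, 10.20]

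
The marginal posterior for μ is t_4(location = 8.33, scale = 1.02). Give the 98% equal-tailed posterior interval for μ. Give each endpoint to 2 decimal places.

The t_4 distribution is symmetric; the 98% interval is 8.33 ± t·1.02 with t_{0.99,4} = 3.747.
Half-width: 3.747 × 1.02 = 3.82.
8.33 − 3.82 = 4.51; 8.33 + 3.82 = 12.15.

[4.51, 12.15]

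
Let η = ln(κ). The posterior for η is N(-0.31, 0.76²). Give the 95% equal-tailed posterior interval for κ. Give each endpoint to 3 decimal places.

[0.165, 3.253]

On the log scale the 95% interval is -0.31 ± 1.960 × 0.76 = [-1.7996, 1.1796].
Exponentiate: [e^-1.7996, e^1.1796] = [0.165, 3.253].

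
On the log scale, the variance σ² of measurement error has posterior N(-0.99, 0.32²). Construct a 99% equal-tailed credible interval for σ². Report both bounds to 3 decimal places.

[0.163, 0.847]

On the log scale the 99% interval is -0.99 ± 2.576 × 0.32 = [-1.8143, -0.1657].
Exponentiate: [e^-1.8143, e^-0.1657] = [0.163, 0.847].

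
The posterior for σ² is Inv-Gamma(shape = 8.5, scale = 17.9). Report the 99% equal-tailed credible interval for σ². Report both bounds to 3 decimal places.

[1.002, 6.284]

Inverse-Gamma(8.5, 17.9) quantiles: F⁻¹(0.005) and F⁻¹(0.995).
Equivalently, 1/σ² ~ Gamma(8.5, rate = 17.9); invert its 0.995 and 0.005 quantiles.
Posterior mean ≈ 2.387, SD ≈ 0.936; a Normal approximation gives roughly [-0.025, 4.798].
Exact: lower = 1.002; upper = 6.284.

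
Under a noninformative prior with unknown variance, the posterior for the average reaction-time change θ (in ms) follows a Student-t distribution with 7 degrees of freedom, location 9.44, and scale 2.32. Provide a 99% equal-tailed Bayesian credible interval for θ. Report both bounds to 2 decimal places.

[1.32, 17.56]

The t_7 distribution is symmetric; the 99% interval is 9.44 ± t·2.32 with t_{0.995,7} = 3.499.
Half-width: 3.499 × 2.32 = 8.12.
9.44 − 8.12 = 1.32; 9.44 + 8.12 = 17.56.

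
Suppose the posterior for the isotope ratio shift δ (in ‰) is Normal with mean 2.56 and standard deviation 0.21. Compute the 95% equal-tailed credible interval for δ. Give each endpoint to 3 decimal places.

[2.148, 2.972]

The posterior is symmetric, so the 95% equal-tailed interval is δ = 2.56 ± z·0.21 with z = 1.960.
Half-width: 1.960 × 0.21 = 0.412.
2.56 − 0.412 = 2.148; 2.56 + 0.412 = 2.972.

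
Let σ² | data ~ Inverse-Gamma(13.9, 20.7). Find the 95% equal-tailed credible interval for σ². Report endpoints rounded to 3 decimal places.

Inverse-Gamma(13.9, 20.7) quantiles: F⁻¹(0.025) and F⁻¹(0.975).
Equivalently, 1/σ² ~ Gamma(13.9, rate = 20.7); invert its 0.975 and 0.025 quantiles.
Posterior mean ≈ 1.605, SD ≈ 0.465; a Normal approximation gives roughly [0.693, 2.516].
Exact: lower = 0.936; upper = 2.731.

[0.936, 2.731]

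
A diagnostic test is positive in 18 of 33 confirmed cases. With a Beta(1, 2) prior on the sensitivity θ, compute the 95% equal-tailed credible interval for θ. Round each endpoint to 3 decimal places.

[0.366, 0.686]

Posterior: Beta(1+18, 2+15) = Beta(19, 17).
Equal-tailed 95% interval: the 0.025 and 0.975 quantiles of Beta(19, 17).
Posterior mean ≈ 0.528, SD ≈ 0.082; a Normal approximation gives roughly [0.367, 0.689].
Exact: F⁻¹(0.025) = 0.366; F⁻¹(0.975) = 0.686.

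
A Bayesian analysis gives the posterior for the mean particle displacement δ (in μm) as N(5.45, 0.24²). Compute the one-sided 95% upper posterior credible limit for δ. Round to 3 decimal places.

5.845

Need U with P(δ ≤ U) = 0.95: U = 5.45 + z_{0.05}·0.24.
z = 1.645; U = 5.45 + 1.645 × 0.24 = 5.845.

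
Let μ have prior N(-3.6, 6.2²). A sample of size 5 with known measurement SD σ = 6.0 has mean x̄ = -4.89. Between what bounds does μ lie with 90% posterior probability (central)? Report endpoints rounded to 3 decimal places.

[-8.737, -0.636]

Posterior precision = 1/6.2² + 5/6.0² = 0.0260 + 0.1389 = 0.1649, so posterior SD = 2.4626.
Posterior mean = (-3.6/6.2² + 5·-4.89/6.0²) / 0.1649 = -4.6865.
Interval: -4.6865 ± 1.645 × 2.4626 → [-8.737, -0.636].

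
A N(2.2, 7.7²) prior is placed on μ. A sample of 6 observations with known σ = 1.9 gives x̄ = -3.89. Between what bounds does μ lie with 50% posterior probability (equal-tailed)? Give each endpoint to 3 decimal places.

Posterior precision = 1/7.7² + 6/1.9² = 0.0169 + 1.6620 = 1.6789, so posterior SD = 0.7718.
Posterior mean = (2.2/7.7² + 6·-3.89/1.9²) / 1.6789 = -3.8288.
Interval: -3.8288 ± 0.674 × 0.7718 → [-4.349, -3.308].

[-4.349, -3.308]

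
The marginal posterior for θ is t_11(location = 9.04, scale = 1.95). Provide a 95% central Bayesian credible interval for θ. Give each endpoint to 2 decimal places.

[4.75, 13.33]

The t_11 distribution is symmetric; the 95% interval is 9.04 ± t·1.95 with t_{0.975,11} = 2.201.
Half-width: 2.201 × 1.95 = 4.29.
9.04 − 4.29 = 4.75; 9.04 + 4.29 = 13.33.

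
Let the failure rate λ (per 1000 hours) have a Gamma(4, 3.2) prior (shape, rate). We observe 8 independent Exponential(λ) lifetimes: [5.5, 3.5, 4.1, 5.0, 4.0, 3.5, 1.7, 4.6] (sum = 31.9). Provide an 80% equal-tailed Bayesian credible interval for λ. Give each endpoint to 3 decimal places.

[0.223, 0.473]

Posterior: Gamma(4+8, 3.2+31.9) = Gamma(12, 35.1) (shape, rate).
Equal-tailed 80% interval: Gamma(12, 35.1) quantiles at 0.1 and 0.9.
Posterior mean ≈ 0.342, SD ≈ 0.099; a Normal approximation gives roughly [0.215, 0.468].
Exact: lower = 0.223; upper = 0.473.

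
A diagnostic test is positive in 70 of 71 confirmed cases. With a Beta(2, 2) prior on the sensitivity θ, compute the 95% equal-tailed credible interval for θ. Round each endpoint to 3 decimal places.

[0.906, 0.992]

Posterior: Beta(2+70, 2+1) = Beta(72, 3).
Equal-tailed 95% interval: the 0.025 and 0.975 quantiles of Beta(72, 3).
Posterior mean ≈ 0.960, SD ≈ 0.022; a Normal approximation gives roughly [0.916, 1.004].
Exact: F⁻¹(0.025) = 0.906; F⁻¹(0.975) = 0.992.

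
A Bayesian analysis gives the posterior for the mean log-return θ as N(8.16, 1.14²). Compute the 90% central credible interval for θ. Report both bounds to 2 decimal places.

The posterior is symmetric, so the 90% equal-tailed interval is θ = 8.16 ± z·1.14 with z = 1.645.
Half-width: 1.645 × 1.14 = 1.88.
8.16 − 1.88 = 6.28; 8.16 + 1.88 = 10.04.

[6.28, 10.04]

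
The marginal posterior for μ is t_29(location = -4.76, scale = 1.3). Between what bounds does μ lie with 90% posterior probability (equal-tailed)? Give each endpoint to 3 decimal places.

[-6.969, -2.551]

The t_29 distribution is symmetric; the 90% interval is -4.76 ± t·1.3 with t_{0.95,29} = 1.699.
Half-width: 1.699 × 1.3 = 2.209.
-4.76 − 2.209 = -6.969; -4.76 + 2.209 = -2.551.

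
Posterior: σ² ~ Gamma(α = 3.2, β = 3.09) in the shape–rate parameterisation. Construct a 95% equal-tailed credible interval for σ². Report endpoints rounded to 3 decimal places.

Posterior: Gamma(shape 3.2, rate 3.09).
Equal-tailed 95% interval: Gamma(3.2, 3.09) quantiles at 0.025 and 0.975.
Posterior mean ≈ 1.036, SD ≈ 0.579; a Normal approximation gives roughly [-0.099, 2.170].
Exact: lower = 0.229; upper = 2.440.

[0.229, 2.440]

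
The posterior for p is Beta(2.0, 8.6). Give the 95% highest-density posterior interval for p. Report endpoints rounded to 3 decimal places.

The posterior is unimodal and skewed, so the HPD interval has equal density at both endpoints and is the shortest 95% interval.
Solving f(0.008) = f(0.411) with F(0.411) − F(0.008) = 0.95 gives [0.008, 0.411].
For comparison, the equal-tailed interval is [0.026, 0.459]; the HPD is narrower and shifted toward the mode.

[0.008, 0.411]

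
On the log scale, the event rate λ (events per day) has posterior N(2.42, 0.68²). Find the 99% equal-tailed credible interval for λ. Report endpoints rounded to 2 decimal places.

[1.95, 64.82]

On the log scale the 99% interval is 2.42 ± 2.576 × 0.68 = [0.6684, 4.1716].
Exponentiate: [e^0.6684, e^4.1716] = [1.95, 64.82].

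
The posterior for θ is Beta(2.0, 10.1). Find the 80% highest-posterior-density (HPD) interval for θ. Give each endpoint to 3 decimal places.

The posterior is unimodal and skewed, so the HPD interval has equal density at both endpoints and is the shortest 80% interval.
Solving f(0.021) = f(0.257) with F(0.257) − F(0.021) = 0.80 gives [0.021, 0.257].
For comparison, the equal-tailed interval is [0.049, 0.308]; the HPD is narrower and shifted toward the mode.

[0.021, 0.257]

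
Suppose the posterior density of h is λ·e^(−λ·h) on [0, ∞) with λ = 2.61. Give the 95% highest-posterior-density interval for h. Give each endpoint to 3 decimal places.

[0.000, 1.148]

The exponential density is strictly decreasing on [0, ∞), so the HPD interval is anchored at 0: [0, q] with P(h ≤ q) = 0.95.
q = −ln(1 − 0.95) / 2.61 = 2.9957 / 2.61 = 1.148.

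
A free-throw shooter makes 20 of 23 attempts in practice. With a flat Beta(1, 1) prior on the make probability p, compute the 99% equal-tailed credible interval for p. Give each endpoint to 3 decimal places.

Posterior: Beta(1+20, 1+3) = Beta(21, 4).
Equal-tailed 99% interval: the 0.005 and 0.995 quantiles of Beta(21, 4).
Posterior mean ≈ 0.840, SD ≈ 0.072; a Normal approximation gives roughly [0.655, 1.025].
Exact: F⁻¹(0.005) = 0.613; F⁻¹(0.995) = 0.971.

[0.613, 0.971]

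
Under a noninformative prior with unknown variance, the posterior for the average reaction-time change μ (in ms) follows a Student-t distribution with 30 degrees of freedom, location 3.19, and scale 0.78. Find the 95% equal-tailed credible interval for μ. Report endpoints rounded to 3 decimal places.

The t_30 distribution is symmetric; the 95% interval is 3.19 ± t·0.78 with t_{0.975,30} = 2.042.
Half-width: 2.042 × 0.78 = 1.593.
3.19 − 1.593 = 1.597; 3.19 + 1.593 = 4.783.

[1.597, 4.783]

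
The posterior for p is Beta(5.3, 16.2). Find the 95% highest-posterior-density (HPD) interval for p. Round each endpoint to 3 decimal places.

The posterior is unimodal and skewed, so the HPD interval has equal density at both endpoints and is the shortest 95% interval.
Solving f(0.081) = f(0.426) with F(0.426) − F(0.081) = 0.95 gives [0.081, 0.426].
For comparison, the equal-tailed interval is [0.093, 0.444]; the HPD is narrower and shifted toward the mode.

[0.081, 0.426]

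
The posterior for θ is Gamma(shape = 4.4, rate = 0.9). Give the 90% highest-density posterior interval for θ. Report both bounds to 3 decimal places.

[1.287, 8.351]

The posterior is unimodal and skewed, so the HPD interval has equal density at both endpoints and is the shortest 90% interval.
Solving f(1.287) = f(8.351) with F(8.351) − F(1.287) = 0.90 gives [1.287, 8.351].
For comparison, the equal-tailed interval is [1.780, 9.244]; the HPD is narrower and shifted toward the mode.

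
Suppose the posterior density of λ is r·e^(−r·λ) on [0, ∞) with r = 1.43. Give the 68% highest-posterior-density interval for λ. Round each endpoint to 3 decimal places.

[0.000, 0.797]

The exponential density is strictly decreasing on [0, ∞), so the HPD interval is anchored at 0: [0, q] with P(λ ≤ q) = 0.68.
q = −ln(1 − 0.68) / 1.43 = 1.1394 / 1.43 = 0.797.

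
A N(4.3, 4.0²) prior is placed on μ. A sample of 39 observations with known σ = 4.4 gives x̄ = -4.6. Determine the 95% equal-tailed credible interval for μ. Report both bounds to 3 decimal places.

Posterior precision = 1/4.0² + 39/4.4² = 0.0625 + 2.0145 = 2.0770, so posterior SD = 0.6939.
Posterior mean = (4.3/4.0² + 39·-4.6/4.4²) / 2.0770 = -4.3322.
Interval: -4.3322 ± 1.960 × 0.6939 → [-5.692, -2.972].

[-5.692, -2.972]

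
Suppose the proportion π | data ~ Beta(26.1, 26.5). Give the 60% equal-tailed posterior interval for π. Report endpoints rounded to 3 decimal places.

[0.438, 0.554]

Posterior: Beta(26.1, 26.5).
Equal-tailed 60% interval: the 0.2 and 0.8 quantiles of Beta(26.1, 26.5).
Posterior mean ≈ 0.496, SD ≈ 0.068; a Normal approximation gives roughly [0.439, 0.554].
Exact: F⁻¹(0.2) = 0.438; F⁻¹(0.8) = 0.554.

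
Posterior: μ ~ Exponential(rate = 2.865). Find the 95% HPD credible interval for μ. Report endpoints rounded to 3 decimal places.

The exponential density is strictly decreasing on [0, ∞), so the HPD interval is anchored at 0: [0, q] with P(μ ≤ q) = 0.95.
q = −ln(1 − 0.95) / 2.865 = 2.9957 / 2.865 = 1.046.

[0.000, 1.046]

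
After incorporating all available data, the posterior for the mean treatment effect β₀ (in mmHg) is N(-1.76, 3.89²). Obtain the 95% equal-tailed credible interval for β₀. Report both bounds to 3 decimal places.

The posterior is symmetric, so the 95% equal-tailed interval is β₀ = -1.76 ± z·3.89 with z = 1.960.
Half-width: 1.960 × 3.89 = 7.624.
-1.76 − 7.624 = -9.384; -1.76 + 7.624 = 5.864.

[-9.384, 5.864]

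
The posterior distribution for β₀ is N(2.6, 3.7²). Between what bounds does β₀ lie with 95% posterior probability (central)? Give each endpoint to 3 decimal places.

The posterior is symmetric, so the 95% equal-tailed interval is β₀ = 2.6 ± z·3.7 with z = 1.960.
Half-width: 1.960 × 3.7 = 7.252.
2.6 − 7.252 = -4.652; 2.6 + 7.252 = 9.852.

[-4.652, 9.852]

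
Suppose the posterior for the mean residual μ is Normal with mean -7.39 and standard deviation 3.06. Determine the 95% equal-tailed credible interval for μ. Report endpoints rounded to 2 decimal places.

[-13.39, -1.39]

The posterior is symmetric, so the 95% equal-tailed interval is μ = -7.39 ± z·3.06 with z = 1.960.
Half-width: 1.960 × 3.06 = 6.00.
-7.39 − 6.00 = -13.39; -7.39 + 6.00 = -1.39.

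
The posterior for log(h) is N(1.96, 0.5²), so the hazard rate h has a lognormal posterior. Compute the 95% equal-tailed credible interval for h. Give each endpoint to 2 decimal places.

[2.66, 18.92]

On the log scale the 95% interval is 1.96 ± 1.960 × 0.5 = [0.9800, 2.9400].
Exponentiate: [e^0.9800, e^2.9400] = [2.66, 18.92].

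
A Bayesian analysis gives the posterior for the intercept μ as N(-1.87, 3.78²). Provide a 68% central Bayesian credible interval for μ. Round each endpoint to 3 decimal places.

[-5.629, 1.889]

The posterior is symmetric, so the 68% equal-tailed interval is μ = -1.87 ± z·3.78 with z = 0.994.
Half-width: 0.994 × 3.78 = 3.759.
-1.87 − 3.759 = -5.629; -1.87 + 3.759 = 1.889.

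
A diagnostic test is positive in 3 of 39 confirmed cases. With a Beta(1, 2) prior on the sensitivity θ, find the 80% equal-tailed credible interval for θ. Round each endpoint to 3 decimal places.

Posterior: Beta(1+3, 2+36) = Beta(4, 38).
Equal-tailed 80% interval: the 0.1 and 0.9 quantiles of Beta(4, 38).
Posterior mean ≈ 0.095, SD ≈ 0.045; a Normal approximation gives roughly [0.038, 0.153].
Exact: F⁻¹(0.1) = 0.043; F⁻¹(0.9) = 0.156.

[0.043, 0.156]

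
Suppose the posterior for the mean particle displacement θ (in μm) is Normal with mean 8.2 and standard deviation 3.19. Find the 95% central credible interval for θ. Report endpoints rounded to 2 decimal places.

The posterior is symmetric, so the 95% equal-tailed interval is θ = 8.2 ± z·3.19 with z = 1.960.
Half-width: 1.960 × 3.19 = 6.25.
8.2 − 6.25 = 1.95; 8.2 + 6.25 = 14.45.

[1.95, 14.45]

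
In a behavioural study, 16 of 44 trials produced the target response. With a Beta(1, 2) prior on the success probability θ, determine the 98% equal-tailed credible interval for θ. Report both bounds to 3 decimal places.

[0.211, 0.529]

Posterior: Beta(1+16, 2+28) = Beta(17, 30).
Equal-tailed 98% interval: the 0.01 and 0.99 quantiles of Beta(17, 30).
Posterior mean ≈ 0.362, SD ≈ 0.069; a Normal approximation gives roughly [0.200, 0.523].
Exact: F⁻¹(0.01) = 0.211; F⁻¹(0.99) = 0.529.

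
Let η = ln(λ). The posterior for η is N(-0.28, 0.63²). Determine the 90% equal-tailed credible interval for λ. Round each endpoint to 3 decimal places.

On the log scale the 90% interval is -0.28 ± 1.645 × 0.63 = [-1.3163, 0.7563].
Exponentiate: [e^-1.3163, e^0.7563] = [0.268, 2.130].

[0.268, 2.130]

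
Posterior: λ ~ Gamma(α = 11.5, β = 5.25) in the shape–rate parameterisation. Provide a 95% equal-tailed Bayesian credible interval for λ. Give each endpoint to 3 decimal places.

Posterior: Gamma(shape 11.5, rate 5.25).
Equal-tailed 95% interval: Gamma(11.5, 5.25) quantiles at 0.025 and 0.975.
Posterior mean ≈ 2.190, SD ≈ 0.646; a Normal approximation gives roughly [0.924, 3.456].
Exact: lower = 1.113; upper = 3.626.

[1.113, 3.626]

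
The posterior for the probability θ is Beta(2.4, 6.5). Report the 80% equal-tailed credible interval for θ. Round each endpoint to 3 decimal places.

[0.099, 0.466]

Posterior: Beta(2.4, 6.5).
Equal-tailed 80% interval: the 0.1 and 0.9 quantiles of Beta(2.4, 6.5).
Posterior mean ≈ 0.270, SD ≈ 0.141; a Normal approximation gives roughly [0.089, 0.450].
Exact: F⁻¹(0.1) = 0.099; F⁻¹(0.9) = 0.466.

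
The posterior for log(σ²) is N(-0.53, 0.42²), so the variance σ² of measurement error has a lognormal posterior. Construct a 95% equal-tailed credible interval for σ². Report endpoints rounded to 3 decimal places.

[0.258, 1.341]

On the log scale the 95% interval is -0.53 ± 1.960 × 0.42 = [-1.3532, 0.2932].
Exponentiate: [e^-1.3532, e^0.2932] = [0.258, 1.341].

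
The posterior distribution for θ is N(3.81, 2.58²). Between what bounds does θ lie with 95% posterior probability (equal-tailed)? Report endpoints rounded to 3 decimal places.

The posterior is symmetric, so the 95% equal-tailed interval is θ = 3.81 ± z·2.58 with z = 1.960.
Half-width: 1.960 × 2.58 = 5.057.
3.81 − 5.057 = -1.247; 3.81 + 5.057 = 8.867.

[-1.247, 8.867]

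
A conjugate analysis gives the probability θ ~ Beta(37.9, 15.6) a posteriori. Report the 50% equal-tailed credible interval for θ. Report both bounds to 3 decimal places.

[0.668, 0.752]

Posterior: Beta(37.9, 15.6).
Equal-tailed 50% interval: the 0.25 and 0.75 quantiles of Beta(37.9, 15.6).
Posterior mean ≈ 0.708, SD ≈ 0.062; a Normal approximation gives roughly [0.667, 0.750].
Exact: F⁻¹(0.25) = 0.668; F⁻¹(0.75) = 0.752.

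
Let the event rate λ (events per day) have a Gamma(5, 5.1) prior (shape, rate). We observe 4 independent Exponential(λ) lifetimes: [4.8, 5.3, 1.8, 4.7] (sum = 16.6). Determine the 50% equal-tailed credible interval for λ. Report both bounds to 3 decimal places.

Posterior: Gamma(5+4, 5.1+16.6) = Gamma(9, 21.7) (shape, rate).
Equal-tailed 50% interval: Gamma(9, 21.7) quantiles at 0.25 and 0.75.
Posterior mean ≈ 0.415, SD ≈ 0.138; a Normal approximation gives roughly [0.321, 0.508].
Exact: lower = 0.315; upper = 0.498.

[0.315, 0.498]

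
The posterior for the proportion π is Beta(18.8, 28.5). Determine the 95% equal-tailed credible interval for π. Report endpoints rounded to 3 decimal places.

Posterior: Beta(18.8, 28.5).
Equal-tailed 95% interval: the 0.025 and 0.975 quantiles of Beta(18.8, 28.5).
Posterior mean ≈ 0.397, SD ≈ 0.070; a Normal approximation gives roughly [0.259, 0.535].
Exact: F⁻¹(0.025) = 0.264; F⁻¹(0.975) = 0.539.

[0.264, 0.539]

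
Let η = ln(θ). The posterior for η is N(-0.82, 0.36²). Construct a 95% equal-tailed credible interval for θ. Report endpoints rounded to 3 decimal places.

[0.217, 0.892]

On the log scale the 95% interval is -0.82 ± 1.960 × 0.36 = [-1.5256, -0.1144].
Exponentiate: [e^-1.5256, e^-0.1144] = [0.217, 0.892].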